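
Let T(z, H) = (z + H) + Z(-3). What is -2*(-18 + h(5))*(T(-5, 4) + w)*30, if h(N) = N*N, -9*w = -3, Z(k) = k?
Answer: 1540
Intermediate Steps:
w = 1/3 (w = -1/9*(-3) = 1/3 ≈ 0.33333)
h(N) = N**2
T(z, H) = -3 + H + z (T(z, H) = (z + H) - 3 = (H + z) - 3 = -3 + H + z)
-2*(-18 + h(5))*(T(-5, 4) + w)*30 = -2*(-18 + 5**2)*((-3 + 4 - 5) + 1/3)*30 = -2*(-18 + 25)*(-4 + 1/3)*30 = -14*(-11)/3*30 = -2*(-77/3)*30 = (154/3)*30 = 1540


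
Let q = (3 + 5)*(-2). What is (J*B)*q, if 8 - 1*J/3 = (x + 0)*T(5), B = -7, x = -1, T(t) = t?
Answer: 4368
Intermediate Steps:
J = 39 (J = 24 - 3*(-1 + 0)*5 = 24 - (-3)*5 = 24 - 3*(-5) = 24 + 15 = 39)
q = -16 (q = 8*(-2) = -16)
(J*B)*q = (39*(-7))*(-16) = -273*(-16) = 4368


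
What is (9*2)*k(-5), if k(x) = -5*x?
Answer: 450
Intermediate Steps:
(9*2)*k(-5) = (9*2)*(-5*(-5)) = 18*25 = 450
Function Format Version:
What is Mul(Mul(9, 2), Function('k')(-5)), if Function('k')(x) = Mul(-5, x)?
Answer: 450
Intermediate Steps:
Mul(Mul(9, 2), Function('k')(-5)) = Mul(Mul(9, 2), Mul(-5, -5)) = Mul(18, 25) = 450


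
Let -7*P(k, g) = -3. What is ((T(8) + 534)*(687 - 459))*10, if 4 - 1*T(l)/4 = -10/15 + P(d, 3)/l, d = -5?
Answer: 8817140/7 ≈ 1.2596e+6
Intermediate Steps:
P(k, g) = 3/7 (P(k, g) = -1/7*(-3) = 3/7)
T(l) = 56/3 - 12/(7*l) (T(l) = 16 - 4*(-10/15 + 3/(7*l)) = 16 - 4*(-10*1/15 + 3/(7*l)) = 16 - 4*(-2/3 + 3/(7*l)) = 16 + (8/3 - 12/(7*l)) = 56/3 - 12/(7*l))
((T(8) + 534)*(687 - 459))*10 = (((4/21)*(-9 + 98*8)/8 + 534)*(687 - 459))*10 = (((4/21)*(1/8)*(-9 + 784) + 534)*228)*10 = (((4/21)*(1/8)*775 + 534)*228)*10 = ((775/42 + 534)*228)*10 = ((23203/42)*228)*10 = (881714/7)*10 = 8817140/7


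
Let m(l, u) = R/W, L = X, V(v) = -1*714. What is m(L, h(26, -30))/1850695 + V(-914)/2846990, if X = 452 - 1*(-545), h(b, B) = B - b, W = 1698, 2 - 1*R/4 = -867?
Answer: -119456399/478428312747 ≈ -0.00024969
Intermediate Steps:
R = 3476 (R = 8 - 4*(-867) = 8 + 3468 = 3476)
X = 997 (X = 452 + 545 = 997)
V(v) = -714
L = 997
m(l, u) = 1738/849 (m(l, u) = 3476/1698 = 3476*(1/1698) = 1738/849)
m(L, h(26, -30))/1850695 + V(-914)/2846990 = (1738/849)/1850695 - 714/2846990 = (1738/849)*(1/1850695) - 714*1/2846990 = 158/142840005 - 21/83735 = -119456399/478428312747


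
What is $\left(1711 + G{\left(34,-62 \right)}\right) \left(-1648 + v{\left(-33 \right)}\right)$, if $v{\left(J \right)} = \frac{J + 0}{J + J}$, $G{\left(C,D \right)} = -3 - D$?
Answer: $-2916075$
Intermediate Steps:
$v{\left(J \right)} = \frac{1}{2}$ ($v{\left(J \right)} = \frac{J}{2 J} = \frac{1}{2 J} J = \frac{1}{2}$)
$\left(1711 + G{\left(34,-62 \right)}\right) \left(-1648 + v{\left(-33 \right)}\right) = \left(1711 - -59\right) \left(-1648 + \frac{1}{2}\right) = \left(1711 + \left(-3 + 62\right)\right) \left(- \frac{3295}{2}\right) = \left(1711 + 59\right) \left(- \frac{3295}{2}\right) = 1770 \left(- \frac{3295}{2}\right) = -2916075$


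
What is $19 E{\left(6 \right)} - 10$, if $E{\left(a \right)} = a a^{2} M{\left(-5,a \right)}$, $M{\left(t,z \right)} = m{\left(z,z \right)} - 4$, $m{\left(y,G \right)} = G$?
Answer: $8198$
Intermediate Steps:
$M{\left(t,z \right)} = -4 + z$ ($M{\left(t,z \right)} = z - 4 = -4 + z$)
$E{\left(a \right)} = a^{3} \left(-4 + a\right)$ ($E{\left(a \right)} = a a^{2} \left(-4 + a\right) = a^{3} \left(-4 + a\right)$)
$19 E{\left(6 \right)} - 10 = 19 \cdot 6^{3} \left(-4 + 6\right) - 10 = 19 \cdot 216 \cdot 2 - 10 = 19 \cdot 432 - 10 = 8208 - 10 = 8198$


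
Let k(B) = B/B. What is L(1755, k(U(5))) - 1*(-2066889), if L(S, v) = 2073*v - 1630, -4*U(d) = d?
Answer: 2067332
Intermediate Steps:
U(d) = -d/4
k(B) = 1
L(S, v) = -1630 + 2073*v
L(1755, k(U(5))) - 1*(-2066889) = (-1630 + 2073*1) - 1*(-2066889) = (-1630 + 2073) + 2066889 = 443 + 2066889 = 2067332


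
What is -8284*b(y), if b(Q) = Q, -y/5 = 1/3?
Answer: 41420/3 ≈ 13807.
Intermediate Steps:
y = -5/3 ≈ -1.6667
-8284*b(y) = -8284*(-5/3) = 41420/3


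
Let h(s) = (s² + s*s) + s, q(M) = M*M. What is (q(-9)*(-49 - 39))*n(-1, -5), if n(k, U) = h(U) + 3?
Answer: -342144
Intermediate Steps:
q(M) = M²
h(s) = s + 2*s² (h(s) = (s² + s²) + s = 2*s² + s = s + 2*s²)
n(k, U) = 3 + U*(1 + 2*U) (n(k, U) = U*(1 + 2*U) + 3 = 3 + U*(1 + 2*U))
(q(-9)*(-49 - 39))*n(-1, -5) = ((-9)²*(-49 - 39))*(3 - 5*(1 + 2*(-5))) = (81*(-88))*(3 - 5*(1 - 10)) = -7128*(3 - 5*(-9)) = -7128*(3 + 45) = -7128*48 = -342144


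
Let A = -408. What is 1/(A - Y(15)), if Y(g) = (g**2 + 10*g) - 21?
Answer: -1/762 ≈ -0.0013123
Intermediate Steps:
Y(g) = -21 + g**2 + 10*g
1/(A - Y(15)) = 1/(-408 - (-21 + 15**2 + 10*15)) = 1/(-408 - (-21 + 225 + 150)) = 1/(-408 - 1*354) = 1/(-408 - 354) = 1/(-762) = -1/762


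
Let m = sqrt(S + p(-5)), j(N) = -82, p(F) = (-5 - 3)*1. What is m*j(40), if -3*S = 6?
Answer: -82*I*sqrt(10) ≈ -259.31*I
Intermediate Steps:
S = -2 (S = -1/3*6 = -2)
p(F) = -8 (p(F) = -8*1 = -8)
m = I*sqrt(10) (m = sqrt(-2 - 8) = sqrt(-10) = I*sqrt(10) ≈ 3.1623*I)
m*j(40) = (I*sqrt(10))*(-82) = -82*I*sqrt(10)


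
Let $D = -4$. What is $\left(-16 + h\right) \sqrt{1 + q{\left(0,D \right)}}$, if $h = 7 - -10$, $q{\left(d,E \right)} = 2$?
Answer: $\sqrt{3} \approx 1.732$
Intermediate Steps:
$h = 17$ ($h = 7 + 10 = 17$)
$\left(-16 + h\right) \sqrt{1 + q{\left(0,D \right)}} = \left(-16 + 17\right) \sqrt{1 + 2} = 1 \sqrt{3} = \sqrt{3}$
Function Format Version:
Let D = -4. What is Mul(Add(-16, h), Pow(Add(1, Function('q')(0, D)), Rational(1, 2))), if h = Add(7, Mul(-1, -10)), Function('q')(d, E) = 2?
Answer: Pow(3, Rational(1, 2)) ≈ 1.7320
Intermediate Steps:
h = 17 (h = Add(7, 10) = 17)
Mul(Add(-16, h), Pow(Add(1, Function('q')(0, D)), Rational(1, 2))) = Mul(Add(-16, 17), Pow(Add(1, 2), Rational(1, 2))) = Mul(1, Pow(3, Rational(1, 2))) = Pow(3, Rational(1, 2))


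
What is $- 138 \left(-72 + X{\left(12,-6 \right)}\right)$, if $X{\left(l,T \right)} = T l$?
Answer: $19872$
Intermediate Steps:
$- 138 \left(-72 + X{\left(12,-6 \right)}\right) = - 138 \left(-72 - 72\right) = \left(-138\right) \left(-144\right) = 19872$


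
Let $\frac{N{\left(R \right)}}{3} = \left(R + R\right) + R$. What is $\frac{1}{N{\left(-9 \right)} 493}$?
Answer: $- \frac{1}{39933} \approx -2.5042 \cdot 10^{-5}$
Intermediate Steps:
$N{\left(R \right)} = 9 R$ ($N{\left(R \right)} = 3 \left(\left(R + R\right) + R\right) = 3 \left(2 R + R\right) = 3 \cdot 3 R = 9 R$)
$\frac{1}{N{\left(-9 \right)} 493} = \frac{1}{9 \left(-9\right) 493} = \frac{1}{\left(-81\right) 493} = \frac{1}{-39933} = - \frac{1}{39933}$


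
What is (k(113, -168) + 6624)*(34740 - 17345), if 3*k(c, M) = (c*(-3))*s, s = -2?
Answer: 119155750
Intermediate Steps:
k(c, M) = 2*c (k(c, M) = ((c*(-3))*(-2))/3 = (-3*c*(-2))/3 = (6*c)/3 = 2*c)
(k(113, -168) + 6624)*(34740 - 17345) = (2*113 + 6624)*(34740 - 17345) = (226 + 6624)*17395 = 6850*17395 = 119155750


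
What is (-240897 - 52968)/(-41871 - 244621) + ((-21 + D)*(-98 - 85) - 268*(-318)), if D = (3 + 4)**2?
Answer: 22948303065/286492 ≈ 80101.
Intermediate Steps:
D = 49 (D = 7**2 = 49)
(-240897 - 52968)/(-41871 - 244621) + ((-21 + D)*(-98 - 85) - 268*(-318)) = (-240897 - 52968)/(-41871 - 244621) + ((-21 + 49)*(-98 - 85) - 268*(-318)) = -293865/(-286492) + (28*(-183) + 85224) = -293865*(-1/286492) + (-5124 + 85224) = 293865/286492 + 80100 = 22948303065/286492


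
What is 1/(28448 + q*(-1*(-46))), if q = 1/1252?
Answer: 626/17808471 ≈ 3.5152e-5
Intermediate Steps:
q = 1/1252 ≈ 0.00079872
1/(28448 + q*(-1*(-46))) = 1/(28448 + (-1*(-46))/1252) = 1/(28448 + (1/1252)*46) = 1/(28448 + 23/626) = 1/(17808471/626) = 626/17808471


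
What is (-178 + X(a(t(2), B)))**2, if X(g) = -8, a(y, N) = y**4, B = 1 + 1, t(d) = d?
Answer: 34596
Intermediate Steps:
B = 2
(-178 + X(a(t(2), B)))**2 = (-178 - 8)**2 = (-186)**2 = 34596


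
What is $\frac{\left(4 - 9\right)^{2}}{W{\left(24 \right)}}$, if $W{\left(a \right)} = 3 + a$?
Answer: $\frac{25}{27} \approx 0.92593$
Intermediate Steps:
$\frac{\left(4 - 9\right)^{2}}{W{\left(24 \right)}} = \frac{\left(4 - 9\right)^{2}}{3 + 24} = \frac{\left(4 - 9\right)^{2}}{27} = \left(-5\right)^{2} \cdot \frac{1}{27} = 25 \cdot \frac{1}{27} = \frac{25}{27}$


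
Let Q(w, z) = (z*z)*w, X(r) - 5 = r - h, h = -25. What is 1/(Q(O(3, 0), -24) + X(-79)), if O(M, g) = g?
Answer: -1/49 ≈ -0.020408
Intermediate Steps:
X(r) = 30 + r (X(r) = 5 + (r - 1*(-25)) = 5 + (r + 25) = 5 + (25 + r) = 30 + r)
Q(w, z) = w*z² (Q(w, z) = z²*w = w*z²)
1/(Q(O(3, 0), -24) + X(-79)) = 1/(0*(-24)² + (30 - 79)) = 1/(0*576 - 49) = 1/(0 - 49) = 1/(-49) = -1/49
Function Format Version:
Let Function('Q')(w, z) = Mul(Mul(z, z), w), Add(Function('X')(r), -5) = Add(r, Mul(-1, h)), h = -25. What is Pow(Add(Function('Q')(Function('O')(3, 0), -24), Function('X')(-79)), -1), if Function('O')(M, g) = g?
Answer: Rational(-1, 49) ≈ -0.020408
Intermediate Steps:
Function('X')(r) = Add(30, r) (Function('X')(r) = Add(5, Add(r, Mul(-1, -25))) = Add(5, Add(r, 25)) = Add(5, Add(25, r)) = Add(30, r))
Function('Q')(w, z) = Mul(w, Pow(z, 2)) (Function('Q')(w, z) = Mul(Pow(z, 2), w) = Mul(w, Pow(z, 2)))
Pow(Add(Function('Q')(Function('O')(3, 0), -24), Function('X')(-79)), -1) = Pow(Add(Mul(0, Pow(-24, 2)), Add(30, -79)), -1) = Pow(Add(Mul(0, 576), -49), -1) = Pow(Add(0, -49), -1) = Pow(-49, -1) = Rational(-1, 49)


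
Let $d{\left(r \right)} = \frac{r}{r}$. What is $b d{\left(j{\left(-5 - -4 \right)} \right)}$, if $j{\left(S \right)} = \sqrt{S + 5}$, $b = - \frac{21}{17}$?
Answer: $- \frac{21}{17} \approx -1.2353$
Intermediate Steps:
$b = - \frac{21}{17}$ ($b = \left(-21\right) \frac{1}{17} = - \frac{21}{17} \approx -1.2353$)
$j{\left(S \right)} = \sqrt{5 + S}$
$d{\left(r \right)} = 1$
$b d{\left(j{\left(-5 - -4 \right)} \right)} = \left(- \frac{21}{17}\right) 1 = - \frac{21}{17}$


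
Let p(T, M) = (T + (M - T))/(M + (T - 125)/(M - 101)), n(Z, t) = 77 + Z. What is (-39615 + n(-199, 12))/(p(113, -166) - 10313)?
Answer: 293457745/76154118 ≈ 3.8535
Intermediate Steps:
p(T, M) = M/(M + (-125 + T)/(-101 + M))
(-39615 + n(-199, 12))/(p(113, -166) - 10313) = (-39615 + (77 - 199))/(-166*(-101 - 166)/(-125 + 113 + (-166)² - 101*(-166)) - 10313) = (-39615 - 122)/(-166*(-267)/(-125 + 113 + 27556 + 16766) - 10313) = -39737/(-166*(-267)/44310 - 10313) = -39737/(-166*1/44310*(-267) - 10313) = -39737/(7387/7385 - 10313) = -39737/(-76154118/7385) = -39737*(-7385/76154118) = 293457745/76154118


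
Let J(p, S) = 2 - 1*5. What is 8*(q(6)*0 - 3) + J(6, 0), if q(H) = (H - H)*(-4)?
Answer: -27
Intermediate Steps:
q(H) = 0 (q(H) = 0*(-4) = 0)
J(p, S) = -3 (J(p, S) = 2 - 5 = -3)
8*(q(6)*0 - 3) + J(6, 0) = 8*(0*0 - 3) - 3 = 8*(0 - 3) - 3 = 8*(-3) - 3 = -24 - 3 = -27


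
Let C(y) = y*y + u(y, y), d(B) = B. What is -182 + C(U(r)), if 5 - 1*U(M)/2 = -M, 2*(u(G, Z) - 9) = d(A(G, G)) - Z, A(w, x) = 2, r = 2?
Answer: 17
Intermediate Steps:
u(G, Z) = 10 - Z/2 (u(G, Z) = 9 + (2 - Z)/2 = 9 + (1 - Z/2) = 10 - Z/2)
U(M) = 10 + 2*M (U(M) = 10 - (-2)*M = 10 + 2*M)
C(y) = 10 + y² - y/2 (C(y) = y*y + (10 - y/2) = y² + (10 - y/2) = 10 + y² - y/2)
-182 + C(U(r)) = -182 + (10 + (10 + 2*2)² - (10 + 2*2)/2) = -182 + (10 + (10 + 4)² - (10 + 4)/2) = -182 + (10 + 14² - ½*14) = -182 + (10 + 196 - 7) = -182 + 199 = 17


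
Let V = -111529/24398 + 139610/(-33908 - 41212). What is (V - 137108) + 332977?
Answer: 1631693467319/8330808 ≈ 1.9586e+5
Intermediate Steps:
V = -53564833/8330808 (V = -111529*1/24398 + 139610/(-75120) = -10139/2218 + 139610*(-1/75120) = -10139/2218 - 13961/7512 = -53564833/8330808 ≈ -6.4297)
(V - 137108) + 332977 = (-53564833/8330808 - 137108) + 332977 = -1142273988097/8330808 + 332977 = 1631693467319/8330808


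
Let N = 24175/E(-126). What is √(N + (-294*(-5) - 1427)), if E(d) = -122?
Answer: I*√2309338/122 ≈ 12.456*I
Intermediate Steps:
N = -24175/122 (N = 24175/(-122) = 24175*(-1/122) = -24175/122 ≈ -198.16)
√(N + (-294*(-5) - 1427)) = √(-24175/122 + (-294*(-5) - 1427)) = √(-24175/122 + (1470 - 1427)) = √(-24175/122 + 43) = √(-18929/122) = I*√2309338/122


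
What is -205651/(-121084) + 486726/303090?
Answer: 20210915429/6116558260 ≈ 3.3043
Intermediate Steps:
-205651/(-121084) + 486726/303090 = -205651*(-1/121084) + 486726*(1/303090) = 205651/121084 + 81121/50515 = 20210915429/6116558260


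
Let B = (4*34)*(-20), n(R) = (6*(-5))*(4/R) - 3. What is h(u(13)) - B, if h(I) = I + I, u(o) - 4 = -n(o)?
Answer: 35782/13 ≈ 2752.5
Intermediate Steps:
n(R) = -3 - 120/R (n(R) = -120/R - 3 = -3 - 120/R)
u(o) = 7 + 120/o (u(o) = 4 - (-3 - 120/o) = 4 + (3 + 120/o) = 7 + 120/o)
h(I) = 2*I
B = -2720 (B = 136*(-20) = -2720)
h(u(13)) - B = 2*(7 + 120/13) - 1*(-2720) = 2*(7 + 120*(1/13)) + 2720 = 2*(7 + 120/13) + 2720 = 2*(211/13) + 2720 = 422/13 + 2720 = 35782/13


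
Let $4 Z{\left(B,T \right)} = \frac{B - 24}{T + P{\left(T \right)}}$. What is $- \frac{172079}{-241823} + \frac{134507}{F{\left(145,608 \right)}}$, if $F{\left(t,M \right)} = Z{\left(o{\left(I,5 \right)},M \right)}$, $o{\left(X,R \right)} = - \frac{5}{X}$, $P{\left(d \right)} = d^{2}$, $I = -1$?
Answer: $- \frac{2535535837645393}{241823} \approx -1.0485 \cdot 10^{10}$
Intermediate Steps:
$Z{\left(B,T \right)} = \frac{-24 + B}{4 \left(T + T^{2}\right)}$ ($Z{\left(B,T \right)} = \frac{\left(B - 24\right) \frac{1}{T + T^{2}}}{4} = \frac{\left(-24 + B\right) \frac{1}{T + T^{2}}}{4} = \frac{\frac{1}{T + T^{2}} \left(-24 + B\right)}{4} = \frac{-24 + B}{4 \left(T + T^{2}\right)}$)
$F{\left(t,M \right)} = - \frac{19}{4 M \left(1 + M\right)}$ ($F{\left(t,M \right)} = \frac{-24 - \frac{5}{-1}}{4 M \left(1 + M\right)} = \frac{-24 - -5}{4 M \left(1 + M\right)} = \frac{-24 + 5}{4 M \left(1 + M\right)} = \frac{1}{4} \frac{1}{M} \frac{1}{1 + M} \left(-19\right) = - \frac{19}{4 M \left(1 + M\right)}$)
$- \frac{172079}{-241823} + \frac{134507}{F{\left(145,608 \right)}} = - \frac{172079}{-241823} + \frac{134507}{\left(- \frac{19}{4}\right) \frac{1}{608} \frac{1}{1 + 608}} = \left(-172079\right) \left(- \frac{1}{241823}\right) + \frac{134507}{\left(- \frac{19}{4}\right) \frac{1}{608} \cdot \frac{1}{609}} = \frac{172079}{241823} + \frac{134507}{\left(- \frac{19}{4}\right) \frac{1}{608} \cdot \frac{1}{609}} = \frac{172079}{241823} + \frac{134507}{- \frac{1}{77952}} = \frac{172079}{241823} + 134507 \left(-77952\right) = \frac{172079}{241823} - 10485089664 = - \frac{2535535837645393}{241823}$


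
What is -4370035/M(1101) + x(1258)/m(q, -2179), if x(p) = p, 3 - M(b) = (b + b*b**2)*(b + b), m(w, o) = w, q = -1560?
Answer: -616180882312043/764104887832260 ≈ -0.80641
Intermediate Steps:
M(b) = 3 - 2*b*(b + b**3) (M(b) = 3 - (b + b*b**2)*(b + b) = 3 - (b + b**3)*2*b = 3 - 2*b*(b + b**3))
-4370035/M(1101) + x(1258)/m(q, -2179) = -4370035/(3 - 2*1101**2 - 2*1101**4) + 1258/(-1560) = -4370035/(3 - 2*1212201 - 2*1469431264401) + 1258*(-1/1560) = -4370035/(3 - 2424402 - 2938862528802) - 629/780 = -4370035/(-2938864953201) - 629/780 = -4370035*(-1/2938864953201) - 629/780 = 4370035/2938864953201 - 629/780 = -616180882312043/764104887832260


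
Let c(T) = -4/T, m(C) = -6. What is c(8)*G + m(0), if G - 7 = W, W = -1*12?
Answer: -7/2 ≈ -3.5000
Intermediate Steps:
W = -12
G = -5 (G = 7 - 12 = -5)
c(8)*G + m(0) = -4/8*(-5) - 6 = -4*⅛*(-5) - 6 = -½*(-5) - 6 = 5/2 - 6 = -7/2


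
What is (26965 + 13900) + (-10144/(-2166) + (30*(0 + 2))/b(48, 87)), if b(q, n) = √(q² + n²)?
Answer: 44261867/1083 + 20*√1097/1097 ≈ 40870.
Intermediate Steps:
b(q, n) = √(n² + q²)
(26965 + 13900) + (-10144/(-2166) + (30*(0 + 2))/b(48, 87)) = (26965 + 13900) + (-10144/(-2166) + (30*(0 + 2))/(√(87² + 48²))) = 40865 + (-10144*(-1/2166) + (30*2)/(√(7569 + 2304))) = 40865 + (5072/1083 + 60/(√9873)) = 40865 + (5072/1083 + 60/((3*√1097))) = 40865 + (5072/1083 + 60*(√1097/3291)) = 40865 + (5072/1083 + 20*√1097/1097) = 44261867/1083 + 20*√1097/1097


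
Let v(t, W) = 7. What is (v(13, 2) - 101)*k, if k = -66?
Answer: 6204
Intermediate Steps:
(v(13, 2) - 101)*k = (7 - 101)*(-66) = -94*(-66) = 6204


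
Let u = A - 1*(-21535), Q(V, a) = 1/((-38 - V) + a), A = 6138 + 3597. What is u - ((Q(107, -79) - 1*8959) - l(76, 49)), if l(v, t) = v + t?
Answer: 9039297/224 ≈ 40354.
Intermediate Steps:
A = 9735
Q(V, a) = 1/(-38 + a - V)
u = 31270 (u = 9735 - 1*(-21535) = 9735 + 21535 = 31270)
l(v, t) = t + v
u - ((Q(107, -79) - 1*8959) - l(76, 49)) = 31270 - ((1/(-38 - 79 - 1*107) - 1*8959) - (49 + 76)) = 31270 - ((1/(-38 - 79 - 107) - 8959) - 1*125) = 31270 - ((1/(-224) - 8959) - 125) = 31270 - ((-1/224 - 8959) - 125) = 31270 - (-2006817/224 - 125) = 31270 - 1*(-2034817/224) = 31270 + 2034817/224 = 9039297/224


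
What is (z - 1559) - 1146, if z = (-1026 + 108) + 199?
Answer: -3424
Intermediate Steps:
z = -719 (z = -918 + 199 = -719)
(z - 1559) - 1146 = (-719 - 1559) - 1146 = -2278 - 1146 = -3424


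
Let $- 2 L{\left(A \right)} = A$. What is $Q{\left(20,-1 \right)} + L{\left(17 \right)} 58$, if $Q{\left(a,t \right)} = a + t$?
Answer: $-474$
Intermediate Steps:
$L{\left(A \right)} = - \frac{A}{2}$
$Q{\left(20,-1 \right)} + L{\left(17 \right)} 58 = \left(20 - 1\right) + \left(- \frac{1}{2}\right) 17 \cdot 58 = 19 - 493 = -474$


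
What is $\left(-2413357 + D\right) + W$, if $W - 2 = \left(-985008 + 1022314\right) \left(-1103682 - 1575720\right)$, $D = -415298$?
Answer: $-99960599665$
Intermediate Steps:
$W = -99957771010$ ($W = 2 + \left(-985008 + 1022314\right) \left(-1103682 - 1575720\right) = 2 + 37306 \left(-2679402\right) = 2 - 99957771012 = -99957771010$)
$\left(-2413357 + D\right) + W = \left(-2413357 - 415298\right) - 99957771010 = -2828655 - 99957771010 = -99960599665$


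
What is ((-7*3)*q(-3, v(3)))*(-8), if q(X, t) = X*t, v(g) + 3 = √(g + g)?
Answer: 1512 - 504*√6 ≈ 277.46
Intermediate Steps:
v(g) = -3 + √2*√g (v(g) = -3 + √(g + g) = -3 + √(2*g) = -3 + √2*√g)
((-7*3)*q(-3, v(3)))*(-8) = ((-7*3)*(-3*(-3 + √2*√3)))*(-8) = -(-63)*(-3 + √6)*(-8) = -21*(9 - 3*√6)*(-8) = (-189 + 63*√6)*(-8) = 1512 - 504*√6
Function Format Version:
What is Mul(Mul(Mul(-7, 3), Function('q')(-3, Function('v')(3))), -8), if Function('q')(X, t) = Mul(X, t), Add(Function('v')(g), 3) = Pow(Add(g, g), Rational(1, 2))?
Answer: Add(1512, Mul(-504, Pow(6, Rational(1, 2)))) ≈ 277.46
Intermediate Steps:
Function('v')(g) = Add(-3, Mul(Pow(2, Rational(1, 2)), Pow(g, Rational(1, 2)))) (Function('v')(g) = Add(-3, Pow(Add(g, g), Rational(1, 2))) = Add(-3, Pow(Mul(2, g), Rational(1, 2))) = Add(-3, Mul(Pow(2, Rational(1, 2)), Pow(g, Rational(1, 2)))))
Mul(Mul(Mul(-7, 3), Function('q')(-3, Function('v')(3))), -8) = Mul(Mul(Mul(-7, 3), Mul(-3, Add(-3, Mul(Pow(2, Rational(1, 2)), Pow(3, Rational(1, 2)))))), -8) = Mul(Mul(-21, Mul(-3, Add(-3, Pow(6, Rational(1, 2))))), -8) = Mul(Mul(-21, Add(9, Mul(-3, Pow(6, Rational(1, 2))))), -8) = Mul(Add(-189, Mul(63, Pow(6, Rational(1, 2)))), -8) = Add(1512, Mul(-504, Pow(6, Rational(1, 2))))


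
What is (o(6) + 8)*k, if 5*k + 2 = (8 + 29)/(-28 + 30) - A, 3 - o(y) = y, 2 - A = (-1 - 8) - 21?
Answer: -31/2 ≈ -15.500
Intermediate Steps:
A = 32 (A = 2 - ((-1 - 8) - 21) = 2 - (-9 - 21) = 2 - 1*(-30) = 2 + 30 = 32)
o(y) = 3 - y
k = -31/10 (k = -2/5 + ((8 + 29)/(-28 + 30) - 1*32)/5 = -2/5 + (37/2 - 32)/5 = -2/5 + (1/5)*(-27/2) = -2/5 - 27/10 = -31/10 ≈ -3.1000)
(o(6) + 8)*k = ((3 - 1*6) + 8)*(-31/10) = ((3 - 6) + 8)*(-31/10) = (-3 + 8)*(-31/10) = 5*(-31/10) = -31/2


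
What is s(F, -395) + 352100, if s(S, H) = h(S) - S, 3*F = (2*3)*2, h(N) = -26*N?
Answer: 351992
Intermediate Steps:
F = 4 (F = ((2*3)*2)/3 = (6*2)/3 = (⅓)*12 = 4)
s(S, H) = -27*S (s(S, H) = -26*S - S = -27*S)
s(F, -395) + 352100 = -27*4 + 352100 = -108 + 352100 = 351992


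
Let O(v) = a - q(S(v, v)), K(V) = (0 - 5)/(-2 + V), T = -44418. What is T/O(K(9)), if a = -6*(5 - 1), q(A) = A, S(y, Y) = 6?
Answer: 7403/5 ≈ 1480.6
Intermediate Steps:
a = -24 (a = -6*4 = -24)
K(V) = -5/(-2 + V)
O(v) = -30 (O(v) = -24 - 1*6 = -24 - 6 = -30)
T/O(K(9)) = -44418/(-30) = -44418*(-1/30) = 7403/5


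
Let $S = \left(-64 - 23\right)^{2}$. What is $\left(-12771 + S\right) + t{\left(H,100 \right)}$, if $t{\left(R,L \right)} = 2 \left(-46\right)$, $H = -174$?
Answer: $-5294$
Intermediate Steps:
$S = 7569$ ($S = \left(-87\right)^{2} = 7569$)
$t{\left(R,L \right)} = -92$
$\left(-12771 + S\right) + t{\left(H,100 \right)} = \left(-12771 + 7569\right) - 92 = -5202 - 92 = -5294$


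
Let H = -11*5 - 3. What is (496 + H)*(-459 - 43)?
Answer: -219876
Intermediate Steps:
H = -58 (H = -55 - 3 = -58)
(496 + H)*(-459 - 43) = (496 - 58)*(-459 - 43) = 438*(-502) = -219876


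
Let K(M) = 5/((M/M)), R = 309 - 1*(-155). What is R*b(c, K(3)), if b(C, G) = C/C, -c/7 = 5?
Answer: 464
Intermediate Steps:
R = 464 (R = 309 + 155 = 464)
c = -35 (c = -7*5 = -35)
K(M) = 5 (K(M) = 5/1 = 5*1 = 5)
b(C, G) = 1
R*b(c, K(3)) = 464*1 = 464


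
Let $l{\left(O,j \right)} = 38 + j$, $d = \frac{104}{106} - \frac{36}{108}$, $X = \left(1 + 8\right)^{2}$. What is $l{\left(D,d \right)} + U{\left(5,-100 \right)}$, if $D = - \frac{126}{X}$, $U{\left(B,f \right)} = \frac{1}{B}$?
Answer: $\frac{30884}{795} \approx 38.848$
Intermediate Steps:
$X = 81$ ($X = 9^{2} = 81$)
$d = \frac{103}{159}$ ($d = 104 \cdot \frac{1}{106} - \frac{1}{3} = \frac{52}{53} - \frac{1}{3} = \frac{103}{159} \approx 0.6478$)
$D = - \frac{14}{9}$ ($D = - \frac{126}{81} = \left(-126\right) \frac{1}{81} = - \frac{14}{9} \approx -1.5556$)
$l{\left(D,d \right)} + U{\left(5,-100 \right)} = \left(38 + \frac{103}{159}\right) + \frac{1}{5} = \frac{6145}{159} + \frac{1}{5} = \frac{30884}{795}$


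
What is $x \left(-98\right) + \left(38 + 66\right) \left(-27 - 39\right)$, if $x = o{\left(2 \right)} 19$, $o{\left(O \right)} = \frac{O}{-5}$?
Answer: $- \frac{30596}{5} \approx -6119.2$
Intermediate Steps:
$o{\left(O \right)} = - \frac{O}{5}$ ($o{\left(O \right)} = O \left(- \frac{1}{5}\right) = - \frac{O}{5}$)
$x = - \frac{38}{5}$ ($x = \left(- \frac{1}{5}\right) 2 \cdot 19 = \left(- \frac{2}{5}\right) 19 = - \frac{38}{5} \approx -7.6$)
$x \left(-98\right) + \left(38 + 66\right) \left(-27 - 39\right) = \left(- \frac{38}{5}\right) \left(-98\right) + \left(38 + 66\right) \left(-27 - 39\right) = \frac{3724}{5} + 104 \left(-66\right) = \frac{3724}{5} - 6864 = - \frac{30596}{5}$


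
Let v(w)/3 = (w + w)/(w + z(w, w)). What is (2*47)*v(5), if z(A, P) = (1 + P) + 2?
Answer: 2820/13 ≈ 216.92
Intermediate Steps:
z(A, P) = 3 + P
v(w) = 6*w/(3 + 2*w) (v(w) = 3*((w + w)/(w + (3 + w))) = 3*((2*w)/(3 + 2*w)) = 3*(2*w/(3 + 2*w)) = 6*w/(3 + 2*w))
(2*47)*v(5) = (2*47)*(6*5/(3 + 2*5)) = 94*(6*5/(3 + 10)) = 94*(6*5/13) = 94*(6*5*(1/13)) = 94*(30/13) = 2820/13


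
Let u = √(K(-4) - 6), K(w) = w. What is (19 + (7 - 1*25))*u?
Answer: I*√10 ≈ 3.1623*I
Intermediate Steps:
u = I*√10 (u = √(-4 - 6) = √(-10) = I*√10 ≈ 3.1623*I)
(19 + (7 - 1*25))*u = (19 + (7 - 1*25))*(I*√10) = (19 + (7 - 25))*(I*√10) = (19 - 18)*(I*√10) = 1*(I*√10) = I*√10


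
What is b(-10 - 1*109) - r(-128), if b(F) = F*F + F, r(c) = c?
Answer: 14170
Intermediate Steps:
b(F) = F + F**2 (b(F) = F**2 + F = F + F**2)
b(-10 - 1*109) - r(-128) = (-10 - 1*109)*(1 + (-10 - 1*109)) - 1*(-128) = (-10 - 109)*(1 + (-10 - 109)) + 128 = -119*(1 - 119) + 128 = -119*(-118) + 128 = 14042 + 128 = 14170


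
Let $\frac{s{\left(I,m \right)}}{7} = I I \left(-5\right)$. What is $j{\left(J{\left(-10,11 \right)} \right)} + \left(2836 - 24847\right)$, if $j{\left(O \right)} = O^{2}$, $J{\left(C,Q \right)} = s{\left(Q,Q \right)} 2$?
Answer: $71718889$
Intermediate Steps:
$s{\left(I,m \right)} = - 35 I^{2}$ ($s{\left(I,m \right)} = 7 I I \left(-5\right) = 7 I^{2} \left(-5\right) = 7 \left(- 5 I^{2}\right) = - 35 I^{2}$)
$J{\left(C,Q \right)} = - 70 Q^{2}$ ($J{\left(C,Q \right)} = - 35 Q^{2} \cdot 2 = - 70 Q^{2}$)
$j{\left(J{\left(-10,11 \right)} \right)} + \left(2836 - 24847\right) = \left(- 70 \cdot 11^{2}\right)^{2} + \left(2836 - 24847\right) = \left(\left(-70\right) 121\right)^{2} - 22011 = \left(-8470\right)^{2} - 22011 = 71740900 - 22011 = 71718889$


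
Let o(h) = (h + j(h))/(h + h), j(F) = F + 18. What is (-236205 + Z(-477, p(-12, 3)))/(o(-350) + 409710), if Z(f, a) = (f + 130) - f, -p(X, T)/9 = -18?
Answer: -82626250/143398841 ≈ -0.57620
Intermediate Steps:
p(X, T) = 162 (p(X, T) = -9*(-18) = 162)
j(F) = 18 + F
Z(f, a) = 130 (Z(f, a) = (130 + f) - f = 130)
o(h) = (18 + 2*h)/(2*h) (o(h) = (h + (18 + h))/(h + h) = (18 + 2*h)/((2*h)) = (18 + 2*h)*(1/(2*h)) = (18 + 2*h)/(2*h))
(-236205 + Z(-477, p(-12, 3)))/(o(-350) + 409710) = (-236205 + 130)/((9 - 350)/(-350) + 409710) = -236075/(-1/350*(-341) + 409710) = -236075/(341/350 + 409710) = -236075/143398841/350 = -236075*350/143398841 = -82626250/143398841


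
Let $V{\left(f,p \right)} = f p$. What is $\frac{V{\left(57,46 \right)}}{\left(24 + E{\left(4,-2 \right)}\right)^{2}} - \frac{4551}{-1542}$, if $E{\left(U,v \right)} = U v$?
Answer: $\frac{434015}{32896} \approx 13.194$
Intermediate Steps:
$\frac{V{\left(57,46 \right)}}{\left(24 + E{\left(4,-2 \right)}\right)^{2}} - \frac{4551}{-1542} = \frac{57 \cdot 46}{\left(24 + 4 \left(-2\right)\right)^{2}} - \frac{4551}{-1542} = \frac{2622}{\left(24 - 8\right)^{2}} - - \frac{1517}{514} = \frac{2622}{16^{2}} + \frac{1517}{514} = \frac{2622}{256} + \frac{1517}{514} = 2622 \cdot \frac{1}{256} + \frac{1517}{514} = \frac{1311}{128} + \frac{1517}{514} = \frac{434015}{32896}$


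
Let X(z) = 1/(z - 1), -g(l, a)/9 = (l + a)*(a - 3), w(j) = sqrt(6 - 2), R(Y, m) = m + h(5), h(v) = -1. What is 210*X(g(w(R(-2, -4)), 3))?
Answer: -210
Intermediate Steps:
R(Y, m) = -1 + m (R(Y, m) = m - 1 = -1 + m)
w(j) = 2 (w(j) = sqrt(4) = 2)
g(l, a) = -9*(-3 + a)*(a + l) (g(l, a) = -9*(l + a)*(a - 3) = -9*(a + l)*(-3 + a) = -9*(-3 + a)*(a + l))
X(z) = 1/(-1 + z)
210*X(g(w(R(-2, -4)), 3)) = 210/(-1 + (-9*3**2 + 27*3 + 27*2 - 9*3*2)) = 210/(-1 + (-9*9 + 81 + 54 - 54)) = 210/(-1 + (-81 + 81 + 54 - 54)) = 210/(-1 + 0) = 210/(-1) = 210*(-1) = -210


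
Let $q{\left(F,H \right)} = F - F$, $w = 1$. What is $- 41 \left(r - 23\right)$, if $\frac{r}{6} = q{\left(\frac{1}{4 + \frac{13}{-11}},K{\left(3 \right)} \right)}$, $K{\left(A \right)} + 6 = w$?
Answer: $943$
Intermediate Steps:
$K{\left(A \right)} = -5$ ($K{\left(A \right)} = -6 + 1 = -5$)
$q{\left(F,H \right)} = 0$
$r = 0$ ($r = 6 \cdot 0 = 0$)
$- 41 \left(r - 23\right) = - 41 \left(0 - 23\right) = \left(-41\right) \left(-23\right) = 943$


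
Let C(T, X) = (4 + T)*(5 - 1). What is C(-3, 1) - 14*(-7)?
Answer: 102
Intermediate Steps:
C(T, X) = 16 + 4*T (C(T, X) = (4 + T)*4 = 16 + 4*T)
C(-3, 1) - 14*(-7) = (16 + 4*(-3)) - 14*(-7) = (16 - 12) + 98 = 4 + 98 = 102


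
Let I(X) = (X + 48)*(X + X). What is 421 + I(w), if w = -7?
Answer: -153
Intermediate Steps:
I(X) = 2*X*(48 + X) (I(X) = (48 + X)*(2*X) = 2*X*(48 + X))
421 + I(w) = 421 + 2*(-7)*(48 - 7) = 421 + 2*(-7)*41 = 421 - 574 = -153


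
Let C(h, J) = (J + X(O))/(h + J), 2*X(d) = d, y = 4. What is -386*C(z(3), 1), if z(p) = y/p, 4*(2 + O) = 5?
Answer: -2895/28 ≈ -103.39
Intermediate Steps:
O = -¾ (O = -2 + (¼)*5 = -2 + 5/4 = -¾ ≈ -0.75000)
X(d) = d/2
z(p) = 4/p
C(h, J) = (-3/8 + J)/(J + h) (C(h, J) = (J + (½)*(-¾))/(h + J) = (J - 3/8)/(J + h) = (-3/8 + J)/(J + h))
-386*C(z(3), 1) = -386*(-3/8 + 1)/(1 + 4/3) = -386*5/((1 + 4*(⅓))*8) = -386*5/((1 + 4/3)*8) = -386*5/(7/3*8) = -1158*5/(7*8) = -386*15/56 = -2895/28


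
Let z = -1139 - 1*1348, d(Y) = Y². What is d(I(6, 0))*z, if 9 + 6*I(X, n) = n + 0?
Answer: -22383/4 ≈ -5595.8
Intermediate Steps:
I(X, n) = -3/2 + n/6 (I(X, n) = -3/2 + (n + 0)/6 = -3/2 + n/6)
z = -2487 (z = -1139 - 1348 = -2487)
d(I(6, 0))*z = (-3/2 + (⅙)*0)²*(-2487) = (-3/2 + 0)²*(-2487) = (-3/2)²*(-2487) = (9/4)*(-2487) = -22383/4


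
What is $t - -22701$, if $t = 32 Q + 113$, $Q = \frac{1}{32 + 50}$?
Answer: $\frac{935390}{41} \approx 22814.0$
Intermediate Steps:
$Q = \frac{1}{82} \approx 0.012195$
$t = \frac{4649}{41}$ ($t = 32 \cdot \frac{1}{82} + 113 = \frac{16}{41} + 113 = \frac{4649}{41} \approx 113.39$)
$t - -22701 = \frac{4649}{41} - -22701 = \frac{4649}{41} + 22701 = \frac{935390}{41}$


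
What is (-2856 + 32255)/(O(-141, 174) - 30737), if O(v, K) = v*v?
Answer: -29399/10856 ≈ -2.7081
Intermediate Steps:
O(v, K) = v²
(-2856 + 32255)/(O(-141, 174) - 30737) = (-2856 + 32255)/((-141)² - 30737) = 29399/(19881 - 30737) = 29399/(-10856) = 29399*(-1/10856) = -29399/10856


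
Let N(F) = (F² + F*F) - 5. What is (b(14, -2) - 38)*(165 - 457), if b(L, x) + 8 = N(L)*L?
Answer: -1568624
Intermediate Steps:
N(F) = -5 + 2*F² (N(F) = (F² + F²) - 5 = 2*F² - 5 = -5 + 2*F²)
b(L, x) = -8 + L*(-5 + 2*L²) (b(L, x) = -8 + (-5 + 2*L²)*L = -8 + L*(-5 + 2*L²))
(b(14, -2) - 38)*(165 - 457) = ((-8 + 14*(-5 + 2*14²)) - 38)*(165 - 457) = ((-8 + 14*(-5 + 2*196)) - 38)*(-292) = ((-8 + 14*(-5 + 392)) - 38)*(-292) = ((-8 + 14*387) - 38)*(-292) = ((-8 + 5418) - 38)*(-292) = (5410 - 38)*(-292) = 5372*(-292) = -1568624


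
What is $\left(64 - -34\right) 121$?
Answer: $11858$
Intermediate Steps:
$\left(64 - -34\right) 121 = \left(64 + \left(-6 + 40\right)\right) 121 = \left(64 + 34\right) 121 = 98 \cdot 121 = 11858$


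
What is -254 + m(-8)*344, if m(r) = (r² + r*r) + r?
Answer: 41026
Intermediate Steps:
m(r) = r + 2*r² (m(r) = (r² + r²) + r = 2*r² + r = r + 2*r²)
-254 + m(-8)*344 = -254 - 8*(1 + 2*(-8))*344 = -254 - 8*(1 - 16)*344 = -254 - 8*(-15)*344 = -254 + 120*344 = -254 + 41280 = 41026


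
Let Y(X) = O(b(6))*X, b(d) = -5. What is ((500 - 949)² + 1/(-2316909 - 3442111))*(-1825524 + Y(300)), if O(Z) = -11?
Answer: -530827226279032914/1439755 ≈ -3.6869e+11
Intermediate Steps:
Y(X) = -11*X
((500 - 949)² + 1/(-2316909 - 3442111))*(-1825524 + Y(300)) = ((500 - 949)² + 1/(-2316909 - 3442111))*(-1825524 - 11*300) = ((-449)² + 1/(-5759020))*(-1825524 - 3300) = (201601 - 1/5759020)*(-1828824) = (1161024191019/5759020)*(-1828824) = -530827226279032914/1439755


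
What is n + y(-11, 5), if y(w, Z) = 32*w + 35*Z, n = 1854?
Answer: 1677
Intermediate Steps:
n + y(-11, 5) = 1854 + (32*(-11) + 35*5) = 1854 + (-352 + 175) = 1854 - 177 = 1677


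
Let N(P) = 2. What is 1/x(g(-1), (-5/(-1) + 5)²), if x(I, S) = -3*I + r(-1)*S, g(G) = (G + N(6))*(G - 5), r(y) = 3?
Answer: 1/318 ≈ 0.0031447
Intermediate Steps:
g(G) = (-5 + G)*(2 + G) (g(G) = (G + 2)*(G - 5) = (2 + G)*(-5 + G) = (-5 + G)*(2 + G))
x(I, S) = -3*I + 3*S
1/x(g(-1), (-5/(-1) + 5)²) = 1/(-3*(-10 + (-1)² - 3*(-1)) + 3*(-5/(-1) + 5)²) = 1/(-3*(-10 + 1 + 3) + 3*(-5*(-1) + 5)²) = 1/(-3*(-6) + 3*(5 + 5)²) = 1/(18 + 3*10²) = 1/(18 + 3*100) = 1/(18 + 300) = 1/318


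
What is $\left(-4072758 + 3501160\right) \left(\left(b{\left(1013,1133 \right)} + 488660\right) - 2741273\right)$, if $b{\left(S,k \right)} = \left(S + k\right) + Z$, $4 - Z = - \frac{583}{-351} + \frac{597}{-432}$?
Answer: $\frac{3612099748693225}{2808} \approx 1.2864 \cdot 10^{12}$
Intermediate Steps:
$Z = \frac{20897}{5616}$ ($Z = 4 - \left(- \frac{583}{-351} + \frac{597}{-432}\right) = 4 - \left(\left(-583\right) \left(- \frac{1}{351}\right) + 597 \left(- \frac{1}{432}\right)\right) = 4 - \left(\frac{583}{351} - \frac{199}{144}\right) = 4 - \frac{1567}{5616} = \frac{20897}{5616} \approx 3.721$)
$b{\left(S,k \right)} = \frac{20897}{5616} + S + k$ ($b{\left(S,k \right)} = \left(S + k\right) + \frac{20897}{5616} = \frac{20897}{5616} + S + k$)
$\left(-4072758 + 3501160\right) \left(\left(b{\left(1013,1133 \right)} + 488660\right) - 2741273\right) = \left(-4072758 + 3501160\right) \left(\left(\left(\frac{20897}{5616} + 1013 + 1133\right) + 488660\right) - 2741273\right) = - 571598 \left(\left(\frac{12072833}{5616} + 488660\right) - 2741273\right) = - 571598 \left(\frac{2756387393}{5616} - 2741273\right) = \left(-571598\right) \left(- \frac{12638601775}{5616}\right) = \frac{3612099748693225}{2808}$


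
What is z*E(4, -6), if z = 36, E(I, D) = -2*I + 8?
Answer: 0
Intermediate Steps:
E(I, D) = 8 - 2*I
z*E(4, -6) = 36*(8 - 2*4) = 36*(8 - 8) = 36*0 = 0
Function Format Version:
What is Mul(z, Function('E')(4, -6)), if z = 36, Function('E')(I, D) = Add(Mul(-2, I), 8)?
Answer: 0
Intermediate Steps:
Function('E')(I, D) = Add(8, Mul(-2, I))
Mul(z, Function('E')(4, -6)) = Mul(36, Add(8, Mul(-2, 4))) = Mul(36, Add(8, -8)) = Mul(36, 0) = 0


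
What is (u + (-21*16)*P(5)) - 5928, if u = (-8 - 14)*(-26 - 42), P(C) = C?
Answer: -6112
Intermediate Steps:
u = 1496 (u = -22*(-68) = 1496)
(u + (-21*16)*P(5)) - 5928 = (1496 - 21*16*5) - 5928 = (1496 - 336*5) - 5928 = (1496 - 1680) - 5928 = -184 - 5928 = -6112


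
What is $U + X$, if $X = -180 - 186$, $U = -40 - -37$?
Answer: $-369$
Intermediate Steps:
$U = -3$ ($U = -40 + 37 = -3$)
$X = -366$
$U + X = -3 - 366 = -369$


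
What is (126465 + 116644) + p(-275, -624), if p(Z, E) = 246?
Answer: 243355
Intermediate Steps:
(126465 + 116644) + p(-275, -624) = (126465 + 116644) + 246 = 243109 + 246 = 243355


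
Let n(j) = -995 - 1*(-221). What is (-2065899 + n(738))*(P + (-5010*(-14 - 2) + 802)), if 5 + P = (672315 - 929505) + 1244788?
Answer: -2208353767515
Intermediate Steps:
n(j) = -774 (n(j) = -995 + 221 = -774)
P = 987593 (P = -5 + ((672315 - 929505) + 1244788) = -5 + (-257190 + 1244788) = -5 + 987598 = 987593)
(-2065899 + n(738))*(P + (-5010*(-14 - 2) + 802)) = (-2065899 - 774)*(987593 + (-5010*(-14 - 2) + 802)) = -2066673*(987593 + (-5010*(-16) + 802)) = -2066673*(987593 + (-835*(-96) + 802)) = -2066673*(987593 + (80160 + 802)) = -2066673*(987593 + 80962) = -2066673*1068555 = -2208353767515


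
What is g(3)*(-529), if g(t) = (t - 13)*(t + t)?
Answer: 31740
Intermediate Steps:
g(t) = 2*t*(-13 + t) (g(t) = (-13 + t)*(2*t) = 2*t*(-13 + t))
g(3)*(-529) = (2*3*(-13 + 3))*(-529) = (2*3*(-10))*(-529) = -60*(-529) = 31740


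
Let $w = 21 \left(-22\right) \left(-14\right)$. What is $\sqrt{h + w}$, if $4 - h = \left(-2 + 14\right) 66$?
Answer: $4 \sqrt{355} \approx 75.366$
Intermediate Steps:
$h = -788$ ($h = 4 - \left(-2 + 14\right) 66 = 4 - 12 \cdot 66 = 4 - 792 = -788$)
$w = 6468$ ($w = \left(-462\right) \left(-14\right) = 6468$)
$\sqrt{h + w} = \sqrt{-788 + 6468} = \sqrt{5680} = 4 \sqrt{355}$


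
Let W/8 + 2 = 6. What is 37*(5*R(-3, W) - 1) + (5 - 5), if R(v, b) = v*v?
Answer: 1628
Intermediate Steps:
W = 32 (W = -16 + 8*6 = -16 + 48 = 32)
R(v, b) = v**2
37*(5*R(-3, W) - 1) + (5 - 5) = 37*(5*(-3)**2 - 1) + (5 - 5) = 37*(5*9 - 1) + 0 = 37*(45 - 1) + 0 = 37*44 + 0 = 1628 + 0 = 1628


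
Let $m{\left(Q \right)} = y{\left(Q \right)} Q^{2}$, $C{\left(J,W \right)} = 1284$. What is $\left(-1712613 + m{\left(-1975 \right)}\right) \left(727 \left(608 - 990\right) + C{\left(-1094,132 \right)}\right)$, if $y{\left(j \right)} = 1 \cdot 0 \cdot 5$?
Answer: $473417611590$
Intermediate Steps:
$y{\left(j \right)} = 0$ ($y{\left(j \right)} = 0 \cdot 5 = 0$)
$m{\left(Q \right)} = 0$ ($m{\left(Q \right)} = 0 Q^{2} = 0$)
$\left(-1712613 + m{\left(-1975 \right)}\right) \left(727 \left(608 - 990\right) + C{\left(-1094,132 \right)}\right) = \left(-1712613 + 0\right) \left(727 \left(608 - 990\right) + 1284\right) = - 1712613 \left(727 \left(-382\right) + 1284\right) = - 1712613 \left(-277714 + 1284\right) = \left(-1712613\right) \left(-276430\right) = 473417611590$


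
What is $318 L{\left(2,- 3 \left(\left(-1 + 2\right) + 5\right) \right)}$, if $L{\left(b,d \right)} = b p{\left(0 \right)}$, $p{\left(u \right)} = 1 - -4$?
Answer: $3180$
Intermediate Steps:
$p{\left(u \right)} = 5$ ($p{\left(u \right)} = 1 + 4 = 5$)
$L{\left(b,d \right)} = 5 b$ ($L{\left(b,d \right)} = b 5 = 5 b$)
$318 L{\left(2,- 3 \left(\left(-1 + 2\right) + 5\right) \right)} = 318 \cdot 5 \cdot 2 = 318 \cdot 10 = 3180$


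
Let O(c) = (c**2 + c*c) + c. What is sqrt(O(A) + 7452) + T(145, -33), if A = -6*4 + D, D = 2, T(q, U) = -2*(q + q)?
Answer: -580 + sqrt(8398) ≈ -488.36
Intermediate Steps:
T(q, U) = -4*q
A = -22 (A = -6*4 + 2 = -24 + 2 = -22)
O(c) = c + 2*c**2 (O(c) = (c**2 + c**2) + c = 2*c**2 + c = c + 2*c**2)
sqrt(O(A) + 7452) + T(145, -33) = sqrt(-22*(1 + 2*(-22)) + 7452) - 4*145 = sqrt(-22*(1 - 44) + 7452) - 580 = sqrt(-22*(-43) + 7452) - 580 = sqrt(946 + 7452) - 580 = sqrt(8398) - 580 = -580 + sqrt(8398)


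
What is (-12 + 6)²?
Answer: 36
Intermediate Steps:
(-12 + 6)² = (-6)² = 36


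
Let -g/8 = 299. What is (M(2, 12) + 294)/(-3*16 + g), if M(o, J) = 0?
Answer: -147/1220 ≈ -0.12049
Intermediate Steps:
g = -2392 (g = -8*299 = -2392)
(M(2, 12) + 294)/(-3*16 + g) = (0 + 294)/(-3*16 - 2392) = 294/(-48 - 2392) = 294/(-2440) = 294*(-1/2440) = -147/1220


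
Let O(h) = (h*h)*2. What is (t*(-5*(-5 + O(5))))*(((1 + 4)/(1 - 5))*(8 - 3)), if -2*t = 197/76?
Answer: -1108125/608 ≈ -1822.6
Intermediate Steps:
t = -197/152 (t = -197/(2*76) = -½*197/76 = -197/152 ≈ -1.2961)
O(h) = 2*h² (O(h) = h²*2 = 2*h²)
(t*(-5*(-5 + O(5))))*(((1 + 4)/(1 - 5))*(8 - 3)) = (-(-985)*(-5 + 2*5²)/152)*(((1 + 4)/(1 - 5))*(8 - 3)) = (-(-985)*(-5 + 2*25)/152)*((5/(-4))*5) = (-(-985)*(-5 + 50)/152)*((5*(-¼))*5) = (-(-985)*45/152)*(-5/4*5) = -197/152*(-225)*(-25/4) = (44325/152)*(-25/4) = -1108125/608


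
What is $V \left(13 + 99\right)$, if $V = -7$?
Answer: $-784$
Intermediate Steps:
$V \left(13 + 99\right) = - 7 \left(13 + 99\right) = \left(-7\right) 112 = -784$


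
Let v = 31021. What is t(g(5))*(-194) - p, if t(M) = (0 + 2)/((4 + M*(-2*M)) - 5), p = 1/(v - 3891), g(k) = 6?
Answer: 10526367/1980490 ≈ 5.3150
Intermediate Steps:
p = 1/27130 (p = 1/(31021 - 3891) = 1/27130 ≈ 3.6860e-5)
t(M) = 2/(-1 - 2*M**2) (t(M) = 2/((4 - 2*M**2) - 5) = 2/(-1 - 2*M**2))
t(g(5))*(-194) - p = -2/(1 + 2*6**2)*(-194) - 1*1/27130 = -2/(1 + 2*36)*(-194) - 1/27130 = -2/(1 + 72)*(-194) - 1/27130 = -2/73*(-194) - 1/27130 = 388/73 - 1/27130 = 10526367/1980490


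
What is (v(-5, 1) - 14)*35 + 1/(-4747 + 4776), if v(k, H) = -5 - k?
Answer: -14209/29 ≈ -489.97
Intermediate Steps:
(v(-5, 1) - 14)*35 + 1/(-4747 + 4776) = ((-5 - 1*(-5)) - 14)*35 + 1/(-4747 + 4776) = ((-5 + 5) - 14)*35 + 1/29 = (0 - 14)*35 + 1/29 = -14*35 + 1/29 = -490 + 1/29 = -14209/29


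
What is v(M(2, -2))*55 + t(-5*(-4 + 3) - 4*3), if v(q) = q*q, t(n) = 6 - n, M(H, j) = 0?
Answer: 13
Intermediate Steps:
v(q) = q**2
v(M(2, -2))*55 + t(-5*(-4 + 3) - 4*3) = 0**2*55 + (6 - (-5*(-4 + 3) - 4*3)) = 0*55 + (6 - (-5*(-1) - 12)) = 0 + (6 - (5 - 12)) = 0 + (6 - 1*(-7)) = 0 + (6 + 7) = 0 + 13 = 13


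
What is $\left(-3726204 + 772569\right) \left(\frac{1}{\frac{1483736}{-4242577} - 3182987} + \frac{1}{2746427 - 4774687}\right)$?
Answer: $\frac{2612090607154700877}{1095590513207364044} \approx 2.3842$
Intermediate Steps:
$\left(-3726204 + 772569\right) \left(\frac{1}{\frac{1483736}{-4242577} - 3182987} + \frac{1}{2746427 - 4774687}\right) = - 2953635 \left(\frac{1}{1483736 \left(- \frac{1}{4242577}\right) - 3182987} + \frac{1}{-2028260}\right) = - 2953635 \left(\frac{1}{- \frac{1483736}{4242577} - 3182987} - \frac{1}{2028260}\right) = - 2953635 \left(\frac{1}{- \frac{13504068921235}{4242577}} - \frac{1}{2028260}\right) = - 2953635 \left(- \frac{4242577}{13504068921235} - \frac{1}{2028260}\right) = \left(-2953635\right) \left(- \frac{4421823629451}{5477952566036820220}\right) = \frac{2612090607154700877}{1095590513207364044}$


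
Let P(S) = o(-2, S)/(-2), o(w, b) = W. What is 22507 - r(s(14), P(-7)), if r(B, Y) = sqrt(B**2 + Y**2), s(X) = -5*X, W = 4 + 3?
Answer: 22507 - 7*sqrt(401)/2 ≈ 22437.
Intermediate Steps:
W = 7
o(w, b) = 7
P(S) = -7/2 (P(S) = 7/(-2) = 7*(-1/2) = -7/2)
22507 - r(s(14), P(-7)) = 22507 - sqrt((-5*14)**2 + (-7/2)**2) = 22507 - sqrt((-70)**2 + 49/4) = 22507 - sqrt(4900 + 49/4) = 22507 - sqrt(19649/4) = 22507 - 7*sqrt(401)/2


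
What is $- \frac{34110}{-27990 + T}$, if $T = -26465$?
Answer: $\frac{6822}{10891} \approx 0.62639$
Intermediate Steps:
$- \frac{34110}{-27990 + T} = - \frac{34110}{-27990 - 26465} = - \frac{34110}{-54455} = \left(-34110\right) \left(- \frac{1}{54455}\right) = \frac{6822}{10891}$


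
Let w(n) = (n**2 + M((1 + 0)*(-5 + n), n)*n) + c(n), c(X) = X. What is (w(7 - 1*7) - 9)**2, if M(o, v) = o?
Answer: 81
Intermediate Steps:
w(n) = n + n**2 + n*(-5 + n) (w(n) = (n**2 + ((1 + 0)*(-5 + n))*n) + n = (n**2 + (1*(-5 + n))*n) + n = (n**2 + (-5 + n)*n) + n = (n**2 + n*(-5 + n)) + n = n + n**2 + n*(-5 + n))
(w(7 - 1*7) - 9)**2 = (2*(7 - 1*7)*(-2 + (7 - 1*7)) - 9)**2 = (2*(7 - 7)*(-2 + (7 - 7)) - 9)**2 = (2*0*(-2 + 0) - 9)**2 = (2*0*(-2) - 9)**2 = (0 - 9)**2 = (-9)**2 = 81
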